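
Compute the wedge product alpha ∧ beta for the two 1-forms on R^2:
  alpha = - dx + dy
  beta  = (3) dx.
alpha ∧ beta = (-3) dx ∧ dy

Distribute the wedge, using dx_i ∧ dx_j = -dx_j ∧ dx_i and dx_i ∧ dx_i = 0. For each pair (i, j) with i < j, the coefficient of dx_i ∧ dx_j in alpha ∧ beta is (alpha_i * beta_j - alpha_j * beta_i). Collecting: alpha ∧ beta = (-3) dx ∧ dy.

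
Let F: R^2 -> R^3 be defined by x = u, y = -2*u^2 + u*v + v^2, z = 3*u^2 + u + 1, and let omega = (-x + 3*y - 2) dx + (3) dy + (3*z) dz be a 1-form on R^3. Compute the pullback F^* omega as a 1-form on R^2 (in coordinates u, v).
F^* omega = (54*u^3 + 21*u^2 + 3*u*v + 8*u + 3*v^2 + 3*v + 1) du + (3*u + 6*v) dv

Using F^*(f dg) = (f ∘ F) d(g ∘ F), substitute each coordinate x_i by F_i(u, v) in f_i, and replace dx_i by d F_i = (∂F_i/∂u) du + (∂F_i/∂v) dv.
  For the x component: f_1(F) = -6*u^2 + 3*u*v - u + 3*v^2 - 2; d F_1 = (1) du + (0) dv
  For the y component: f_2(F) = 3; d F_2 = (-4*u + v) du + (u + 2*v) dv
  For the z component: f_3(F) = 9*u^2 + 3*u + 3; d F_3 = (6*u + 1) du + (0) dv
Combining and collecting du, dv coefficients:
  coeff of du: 54*u^3 + 21*u^2 + 3*u*v + 8*u + 3*v^2 + 3*v + 1
  coeff of dv: 3*u + 6*v
F^* omega = (54*u^3 + 21*u^2 + 3*u*v + 8*u + 3*v^2 + 3*v + 1) du + (3*u + 6*v) dv.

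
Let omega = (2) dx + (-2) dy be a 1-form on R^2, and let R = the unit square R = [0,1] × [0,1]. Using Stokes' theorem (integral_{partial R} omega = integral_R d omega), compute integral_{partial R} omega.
integral_(partial R) omega = 0

Stokes: integral_partial_R omega = integral_R d omega with d omega = (∂Q/∂x - ∂P/∂y) dx ∧ dy.
  ∂Q/∂x = 0
  ∂P/∂y = 0
  integrand = ∂Q/∂x - ∂P/∂y = 0.
Integrating over R: integral_0^1 integral_0^1 (0) dx dy = 0.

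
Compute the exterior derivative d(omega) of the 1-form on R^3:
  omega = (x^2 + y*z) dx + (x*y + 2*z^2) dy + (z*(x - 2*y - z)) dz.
d(omega) = (y - z) dx ∧ dy + (-y + z) dx ∧ dz + (-6*z) dy ∧ dz

For a 1-form omega = sum_i f_i dx_i, the exterior derivative is
  d(omega) = sum_{i < j} (∂f_j/∂x_i - ∂f_i/∂x_j) dx_i ∧ dx_j.
  coefficient of dx ∧ dy: ∂f_2/∂x - ∂f_1/∂y = ∂(x*y + 2*z^2)/∂x - ∂(x^2 + y*z)/∂y = y - z
  coefficient of dx ∧ dz: ∂f_3/∂x - ∂f_1/∂z = ∂(z*(x - 2*y - z))/∂x - ∂(x^2 + y*z)/∂z = -y + z
  coefficient of dy ∧ dz: ∂f_3/∂y - ∂f_2/∂z = ∂(z*(x - 2*y - z))/∂y - ∂(x*y + 2*z^2)/∂z = -6*z
Assembling: d(omega) = (y - z) dx ∧ dy + (-y + z) dx ∧ dz + (-6*z) dy ∧ dz.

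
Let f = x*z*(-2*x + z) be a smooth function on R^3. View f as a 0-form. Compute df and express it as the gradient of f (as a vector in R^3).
df = (z*(-4*x + z)) dx + (0) dy + (2*x*(-x + z)) dz; grad f = (z*(-4*x + z), 0, 2*x*(-x + z))

For a 0-form f, d f = (∂f/∂x) dx + (∂f/∂y) dy + (∂f/∂z) dz. The components of the vector representation are exactly the entries of grad f in Cartesian coordinates:
  ∂f/∂x = z*(-4*x + z)
  ∂f/∂y = 0
  ∂f/∂z = 2*x*(-x + z).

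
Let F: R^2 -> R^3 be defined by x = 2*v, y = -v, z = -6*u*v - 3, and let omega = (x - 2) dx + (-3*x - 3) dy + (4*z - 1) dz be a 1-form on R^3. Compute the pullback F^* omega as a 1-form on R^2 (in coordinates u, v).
F^* omega = (6*v*(24*u*v + 13)) du + (144*u^2*v + 78*u + 10*v - 1) dv

Using F^*(f dg) = (f ∘ F) d(g ∘ F), substitute each coordinate x_i by F_i(u, v) in f_i, and replace dx_i by d F_i = (∂F_i/∂u) du + (∂F_i/∂v) dv.
  For the x component: f_1(F) = 2*v - 2; d F_1 = (0) du + (2) dv
  For the y component: f_2(F) = -6*v - 3; d F_2 = (0) du + (-1) dv
  For the z component: f_3(F) = -24*u*v - 13; d F_3 = (-6*v) du + (-6*u) dv
Combining and collecting du, dv coefficients:
  coeff of du: 6*v*(24*u*v + 13)
  coeff of dv: 144*u^2*v + 78*u + 10*v - 1
F^* omega = (6*v*(24*u*v + 13)) du + (144*u^2*v + 78*u + 10*v - 1) dv.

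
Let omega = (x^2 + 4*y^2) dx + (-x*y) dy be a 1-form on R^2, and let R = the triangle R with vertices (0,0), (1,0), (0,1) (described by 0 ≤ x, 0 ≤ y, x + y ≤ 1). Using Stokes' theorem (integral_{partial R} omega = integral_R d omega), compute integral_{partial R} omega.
integral_(partial R) omega = -3/2

Stokes: integral_partial_R omega = integral_R d omega with d omega = (∂Q/∂x - ∂P/∂y) dx ∧ dy.
  ∂Q/∂x = -y
  ∂P/∂y = 8*y
  integrand = ∂Q/∂x - ∂P/∂y = -9*y.
Integrating over R: integral_0^1 integral_0^{1-x} (-9*y) dy dx = -3/2.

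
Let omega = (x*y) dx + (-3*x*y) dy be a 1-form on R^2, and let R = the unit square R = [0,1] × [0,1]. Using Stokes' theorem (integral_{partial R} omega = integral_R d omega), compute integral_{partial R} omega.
integral_(partial R) omega = -2

Stokes: integral_partial_R omega = integral_R d omega with d omega = (∂Q/∂x - ∂P/∂y) dx ∧ dy.
  ∂Q/∂x = -3*y
  ∂P/∂y = x
  integrand = ∂Q/∂x - ∂P/∂y = -x - 3*y.
Integrating over R: integral_0^1 integral_0^1 (-x - 3*y) dx dy = -2.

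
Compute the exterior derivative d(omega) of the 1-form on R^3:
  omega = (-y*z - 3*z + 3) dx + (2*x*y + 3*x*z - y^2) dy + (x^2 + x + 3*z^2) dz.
d(omega) = (2*y + 4*z) dx ∧ dy + (2*x + y + 4) dx ∧ dz + (-3*x) dy ∧ dz

For a 1-form omega = sum_i f_i dx_i, the exterior derivative is
  d(omega) = sum_{i < j} (∂f_j/∂x_i - ∂f_i/∂x_j) dx_i ∧ dx_j.
  coefficient of dx ∧ dy: ∂f_2/∂x - ∂f_1/∂y = ∂(2*x*y + 3*x*z - y^2)/∂x - ∂(-y*z - 3*z + 3)/∂y = 2*y + 4*z
  coefficient of dx ∧ dz: ∂f_3/∂x - ∂f_1/∂z = ∂(x^2 + x + 3*z^2)/∂x - ∂(-y*z - 3*z + 3)/∂z = 2*x + y + 4
  coefficient of dy ∧ dz: ∂f_3/∂y - ∂f_2/∂z = ∂(x^2 + x + 3*z^2)/∂y - ∂(2*x*y + 3*x*z - y^2)/∂z = -3*x
Assembling: d(omega) = (2*y + 4*z) dx ∧ dy + (2*x + y + 4) dx ∧ dz + (-3*x) dy ∧ dz.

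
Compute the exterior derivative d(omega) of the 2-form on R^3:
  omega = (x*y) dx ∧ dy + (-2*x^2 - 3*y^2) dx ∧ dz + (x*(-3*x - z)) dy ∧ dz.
d(omega) = (-6*x + 6*y - z) dx ∧ dy ∧ dz

For a 2-form omega = sum_{i<j} g_{ij} dx_i ∧ dx_j, the exterior derivative is
  d(omega) = sum_{i<j} d(g_{ij}) ∧ dx_i ∧ dx_j = sum_{i<j, k} (∂g_{ij}/∂x_k) dx_k ∧ dx_i ∧ dx_j.
Expand each term, using dx_k ∧ dx_i ∧ dx_j = sgn(permutation) dx_{(a)} ∧ dx_{(b)} ∧ dx_{(c)} with (a < b < c) sorted:
  d(-2*x^2 - 3*y^2) includes (∂/∂y)(-2*x^2 - 3*y^2) dy = (-6*y) dy, which multiplied by dx ∧ dz gives (6*y) dx ∧ dy ∧ dz
  d(x*(-3*x - z)) includes (∂/∂x)(x*(-3*x - z)) dx = (-6*x - z) dx, which multiplied by dy ∧ dz gives (-6*x - z) dx ∧ dy ∧ dz
Collecting like 3-forms: d(omega) = (-6*x + 6*y - z) dx ∧ dy ∧ dz.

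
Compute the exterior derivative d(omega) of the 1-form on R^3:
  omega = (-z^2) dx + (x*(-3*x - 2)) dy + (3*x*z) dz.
d(omega) = (-6*x - 2) dx ∧ dy + (5*z) dx ∧ dz

For a 1-form omega = sum_i f_i dx_i, the exterior derivative is
  d(omega) = sum_{i < j} (∂f_j/∂x_i - ∂f_i/∂x_j) dx_i ∧ dx_j.
  coefficient of dx ∧ dy: ∂f_2/∂x - ∂f_1/∂y = ∂(x*(-3*x - 2))/∂x - ∂(-z^2)/∂y = -6*x - 2
  coefficient of dx ∧ dz: ∂f_3/∂x - ∂f_1/∂z = ∂(3*x*z)/∂x - ∂(-z^2)/∂z = 5*z
Assembling: d(omega) = (-6*x - 2) dx ∧ dy + (5*z) dx ∧ dz.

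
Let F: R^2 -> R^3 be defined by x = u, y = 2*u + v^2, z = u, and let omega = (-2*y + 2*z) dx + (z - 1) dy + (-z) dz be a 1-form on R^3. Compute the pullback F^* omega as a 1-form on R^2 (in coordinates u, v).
F^* omega = (-u - 2*v^2 - 2) du + (2*v*(u - 1)) dv

Using F^*(f dg) = (f ∘ F) d(g ∘ F), substitute each coordinate x_i by F_i(u, v) in f_i, and replace dx_i by d F_i = (∂F_i/∂u) du + (∂F_i/∂v) dv.
  For the x component: f_1(F) = -2*u - 2*v^2; d F_1 = (1) du + (0) dv
  For the y component: f_2(F) = u - 1; d F_2 = (2) du + (2*v) dv
  For the z component: f_3(F) = -u; d F_3 = (1) du + (0) dv
Combining and collecting du, dv coefficients:
  coeff of du: -u - 2*v^2 - 2
  coeff of dv: 2*v*(u - 1)
F^* omega = (-u - 2*v^2 - 2) du + (2*v*(u - 1)) dv.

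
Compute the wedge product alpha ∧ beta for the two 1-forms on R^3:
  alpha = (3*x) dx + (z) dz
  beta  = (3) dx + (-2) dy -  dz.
alpha ∧ beta = (-6*x) dx ∧ dy + (-3*x - 3*z) dx ∧ dz + (2*z) dy ∧ dz

Distribute the wedge, using dx_i ∧ dx_j = -dx_j ∧ dx_i and dx_i ∧ dx_i = 0. For each pair (i, j) with i < j, the coefficient of dx_i ∧ dx_j in alpha ∧ beta is (alpha_i * beta_j - alpha_j * beta_i). Collecting: alpha ∧ beta = (-6*x) dx ∧ dy + (-3*x - 3*z) dx ∧ dz + (2*z) dy ∧ dz.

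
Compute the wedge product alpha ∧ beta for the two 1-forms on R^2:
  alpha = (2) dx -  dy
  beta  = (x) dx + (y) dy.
alpha ∧ beta = (x + 2*y) dx ∧ dy

Distribute the wedge, using dx_i ∧ dx_j = -dx_j ∧ dx_i and dx_i ∧ dx_i = 0. For each pair (i, j) with i < j, the coefficient of dx_i ∧ dx_j in alpha ∧ beta is (alpha_i * beta_j - alpha_j * beta_i). Collecting: alpha ∧ beta = (x + 2*y) dx ∧ dy.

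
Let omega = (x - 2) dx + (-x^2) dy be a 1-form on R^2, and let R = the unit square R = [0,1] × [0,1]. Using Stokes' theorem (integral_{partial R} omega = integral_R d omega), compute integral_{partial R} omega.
integral_(partial R) omega = -1

Stokes: integral_partial_R omega = integral_R d omega with d omega = (∂Q/∂x - ∂P/∂y) dx ∧ dy.
  ∂Q/∂x = -2*x
  ∂P/∂y = 0
  integrand = ∂Q/∂x - ∂P/∂y = -2*x.
Integrating over R: integral_0^1 integral_0^1 (-2*x) dx dy = -1.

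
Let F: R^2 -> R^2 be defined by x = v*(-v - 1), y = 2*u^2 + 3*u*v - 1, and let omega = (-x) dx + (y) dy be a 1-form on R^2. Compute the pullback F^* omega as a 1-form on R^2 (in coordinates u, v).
F^* omega = (8*u^3 + 18*u^2*v + 9*u*v^2 - 4*u - 3*v) du + (6*u^3 + 9*u^2*v - 3*u - 2*v^3 - 3*v^2 - v) dv

Using F^*(f dg) = (f ∘ F) d(g ∘ F), substitute each coordinate x_i by F_i(u, v) in f_i, and replace dx_i by d F_i = (∂F_i/∂u) du + (∂F_i/∂v) dv.
  For the x component: f_1(F) = v*(v + 1); d F_1 = (0) du + (-2*v - 1) dv
  For the y component: f_2(F) = 2*u^2 + 3*u*v - 1; d F_2 = (4*u + 3*v) du + (3*u) dv
Combining and collecting du, dv coefficients:
  coeff of du: 8*u^3 + 18*u^2*v + 9*u*v^2 - 4*u - 3*v
  coeff of dv: 6*u^3 + 9*u^2*v - 3*u - 2*v^3 - 3*v^2 - v
F^* omega = (8*u^3 + 18*u^2*v + 9*u*v^2 - 4*u - 3*v) du + (6*u^3 + 9*u^2*v - 3*u - 2*v^3 - 3*v^2 - v) dv.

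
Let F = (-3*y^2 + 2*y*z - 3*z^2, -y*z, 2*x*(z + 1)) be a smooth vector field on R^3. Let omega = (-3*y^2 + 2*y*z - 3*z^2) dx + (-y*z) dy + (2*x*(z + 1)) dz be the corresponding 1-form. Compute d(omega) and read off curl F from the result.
d(omega) = (y) dy ∧ dz + (2*y - 8*z - 2) dz ∧ dx + (6*y - 2*z) dx ∧ dy; curl F = (y, 2*y - 8*z - 2, 6*y - 2*z)

d omega = sum_{i<j} (∂f_j/∂x_i - ∂f_i/∂x_j) dx_i ∧ dx_j. Under the identification (dy ∧ dz, dz ∧ dx, dx ∧ dy) ↔ (e_x, e_y, e_z), the coefficients are exactly the components of curl F. Compute:
  ∂R/∂y - ∂Q/∂z = (0) - (-y) = y
  ∂P/∂z - ∂R/∂x = (2*y - 6*z) - (2*z + 2) = 2*y - 8*z - 2
  ∂Q/∂x - ∂P/∂y = (0) - (-6*y + 2*z) = 6*y - 2*z.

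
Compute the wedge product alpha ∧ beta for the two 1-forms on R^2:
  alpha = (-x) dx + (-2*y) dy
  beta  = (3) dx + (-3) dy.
alpha ∧ beta = (3*x + 6*y) dx ∧ dy

Distribute the wedge, using dx_i ∧ dx_j = -dx_j ∧ dx_i and dx_i ∧ dx_i = 0. For each pair (i, j) with i < j, the coefficient of dx_i ∧ dx_j in alpha ∧ beta is (alpha_i * beta_j - alpha_j * beta_i). Collecting: alpha ∧ beta = (3*x + 6*y) dx ∧ dy.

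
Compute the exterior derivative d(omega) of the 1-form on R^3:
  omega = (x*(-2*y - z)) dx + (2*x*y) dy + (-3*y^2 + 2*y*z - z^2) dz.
d(omega) = (2*x + 2*y) dx ∧ dy + (x) dx ∧ dz + (-6*y + 2*z) dy ∧ dz

For a 1-form omega = sum_i f_i dx_i, the exterior derivative is
  d(omega) = sum_{i < j} (∂f_j/∂x_i - ∂f_i/∂x_j) dx_i ∧ dx_j.
  coefficient of dx ∧ dy: ∂f_2/∂x - ∂f_1/∂y = ∂(2*x*y)/∂x - ∂(x*(-2*y - z))/∂y = 2*x + 2*y
  coefficient of dx ∧ dz: ∂f_3/∂x - ∂f_1/∂z = ∂(-3*y^2 + 2*y*z - z^2)/∂x - ∂(x*(-2*y - z))/∂z = x
  coefficient of dy ∧ dz: ∂f_3/∂y - ∂f_2/∂z = ∂(-3*y^2 + 2*y*z - z^2)/∂y - ∂(2*x*y)/∂z = -6*y + 2*z
Assembling: d(omega) = (2*x + 2*y) dx ∧ dy + (x) dx ∧ dz + (-6*y + 2*z) dy ∧ dz.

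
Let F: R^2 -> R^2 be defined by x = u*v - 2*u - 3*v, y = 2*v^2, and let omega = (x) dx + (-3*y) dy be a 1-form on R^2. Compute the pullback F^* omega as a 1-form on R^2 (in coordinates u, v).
F^* omega = (u*v^2 - 4*u*v + 4*u - 3*v^2 + 6*v) du + (u^2*v - 2*u^2 - 6*u*v + 6*u - 24*v^3 + 9*v) dv

Using F^*(f dg) = (f ∘ F) d(g ∘ F), substitute each coordinate x_i by F_i(u, v) in f_i, and replace dx_i by d F_i = (∂F_i/∂u) du + (∂F_i/∂v) dv.
  For the x component: f_1(F) = u*v - 2*u - 3*v; d F_1 = (v - 2) du + (u - 3) dv
  For the y component: f_2(F) = -6*v^2; d F_2 = (0) du + (4*v) dv
Combining and collecting du, dv coefficients:
  coeff of du: u*v^2 - 4*u*v + 4*u - 3*v^2 + 6*v
  coeff of dv: u^2*v - 2*u^2 - 6*u*v + 6*u - 24*v^3 + 9*v
F^* omega = (u*v^2 - 4*u*v + 4*u - 3*v^2 + 6*v) du + (u^2*v - 2*u^2 - 6*u*v + 6*u - 24*v^3 + 9*v) dv.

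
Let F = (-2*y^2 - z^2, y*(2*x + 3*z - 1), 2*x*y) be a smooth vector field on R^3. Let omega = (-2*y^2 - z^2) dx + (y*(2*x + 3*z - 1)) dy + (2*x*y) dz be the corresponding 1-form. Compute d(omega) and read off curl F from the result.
d(omega) = (2*x - 3*y) dy ∧ dz + (-2*y - 2*z) dz ∧ dx + (6*y) dx ∧ dy; curl F = (2*x - 3*y, -2*y - 2*z, 6*y)

d omega = sum_{i<j} (∂f_j/∂x_i - ∂f_i/∂x_j) dx_i ∧ dx_j. Under the identification (dy ∧ dz, dz ∧ dx, dx ∧ dy) ↔ (e_x, e_y, e_z), the coefficients are exactly the components of curl F. Compute:
  ∂R/∂y - ∂Q/∂z = (2*x) - (3*y) = 2*x - 3*y
  ∂P/∂z - ∂R/∂x = (-2*z) - (2*y) = -2*y - 2*z
  ∂Q/∂x - ∂P/∂y = (2*y) - (-4*y) = 6*y.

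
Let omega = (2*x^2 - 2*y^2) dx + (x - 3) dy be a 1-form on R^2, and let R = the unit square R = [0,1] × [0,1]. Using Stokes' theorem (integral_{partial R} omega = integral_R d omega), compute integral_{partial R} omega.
integral_(partial R) omega = 3

Stokes: integral_partial_R omega = integral_R d omega with d omega = (∂Q/∂x - ∂P/∂y) dx ∧ dy.
  ∂Q/∂x = 1
  ∂P/∂y = -4*y
  integrand = ∂Q/∂x - ∂P/∂y = 4*y + 1.
Integrating over R: integral_0^1 integral_0^1 (4*y + 1) dx dy = 3.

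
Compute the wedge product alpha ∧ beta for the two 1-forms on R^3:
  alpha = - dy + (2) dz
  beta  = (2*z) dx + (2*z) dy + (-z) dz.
alpha ∧ beta = (2*z) dx ∧ dy + (-3*z) dy ∧ dz + (-4*z) dx ∧ dz

Distribute the wedge, using dx_i ∧ dx_j = -dx_j ∧ dx_i and dx_i ∧ dx_i = 0. For each pair (i, j) with i < j, the coefficient of dx_i ∧ dx_j in alpha ∧ beta is (alpha_i * beta_j - alpha_j * beta_i). Collecting: alpha ∧ beta = (2*z) dx ∧ dy + (-3*z) dy ∧ dz + (-4*z) dx ∧ dz.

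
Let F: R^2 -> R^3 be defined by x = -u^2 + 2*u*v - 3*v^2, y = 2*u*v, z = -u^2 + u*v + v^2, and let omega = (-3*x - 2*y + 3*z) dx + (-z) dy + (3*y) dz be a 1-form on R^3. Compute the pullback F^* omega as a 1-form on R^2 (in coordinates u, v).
F^* omega = (2*v*(2*u^2 - 17*u*v + 11*v^2)) du + (2*u^3 - 10*u^2*v + 76*u*v^2 - 72*v^3) dv

Using F^*(f dg) = (f ∘ F) d(g ∘ F), substitute each coordinate x_i by F_i(u, v) in f_i, and replace dx_i by d F_i = (∂F_i/∂u) du + (∂F_i/∂v) dv.
  For the x component: f_1(F) = v*(-7*u + 12*v); d F_1 = (-2*u + 2*v) du + (2*u - 6*v) dv
  For the y component: f_2(F) = u^2 - u*v - v^2; d F_2 = (2*v) du + (2*u) dv
  For the z component: f_3(F) = 6*u*v; d F_3 = (-2*u + v) du + (u + 2*v) dv
Combining and collecting du, dv coefficients:
  coeff of du: 2*v*(2*u^2 - 17*u*v + 11*v^2)
  coeff of dv: 2*u^3 - 10*u^2*v + 76*u*v^2 - 72*v^3
F^* omega = (2*v*(2*u^2 - 17*u*v + 11*v^2)) du + (2*u^3 - 10*u^2*v + 76*u*v^2 - 72*v^3) dv.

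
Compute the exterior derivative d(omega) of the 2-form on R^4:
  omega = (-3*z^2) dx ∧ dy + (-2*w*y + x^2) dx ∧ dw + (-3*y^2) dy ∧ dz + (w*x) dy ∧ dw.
d(omega) = (-6*z) dx ∧ dy ∧ dz + (3*w) dx ∧ dy ∧ dw

For a 2-form omega = sum_{i<j} g_{ij} dx_i ∧ dx_j, the exterior derivative is
  d(omega) = sum_{i<j} d(g_{ij}) ∧ dx_i ∧ dx_j = sum_{i<j, k} (∂g_{ij}/∂x_k) dx_k ∧ dx_i ∧ dx_j.
Expand each term, using dx_k ∧ dx_i ∧ dx_j = sgn(permutation) dx_{(a)} ∧ dx_{(b)} ∧ dx_{(c)} with (a < b < c) sorted:
  d(-3*z^2) includes (∂/∂z)(-3*z^2) dz = (-6*z) dz, which multiplied by dx ∧ dy gives (-6*z) dx ∧ dy ∧ dz
  d(-2*w*y + x^2) includes (∂/∂y)(-2*w*y + x^2) dy = (-2*w) dy, which multiplied by dx ∧ dw gives (2*w) dx ∧ dy ∧ dw
  d(w*x) includes (∂/∂x)(w*x) dx = (w) dx, which multiplied by dy ∧ dw gives (w) dx ∧ dy ∧ dw
Collecting like 3-forms: d(omega) = (-6*z) dx ∧ dy ∧ dz + (3*w) dx ∧ dy ∧ dw.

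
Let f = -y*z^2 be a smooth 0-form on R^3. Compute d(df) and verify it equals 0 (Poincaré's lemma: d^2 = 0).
d(df) = 0

Step 1: df = sum_i (∂f/∂x_i) dx_i = (0) dx + (-z^2) dy + (-2*y*z) dz.
Step 2: Apply d again. Using the 1-form formula, the coefficient of dx ∧ dy in d(df) is ∂^2 f/∂x ∂y - ∂^2 f/∂y ∂x = (0) - (0) = 0 (equality of mixed partials for smooth f).
Similarly for dx ∧ dz and dy ∧ dz — all coefficients vanish. So d(df) = 0.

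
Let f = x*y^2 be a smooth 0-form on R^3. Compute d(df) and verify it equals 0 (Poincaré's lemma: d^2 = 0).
d(df) = 0

Step 1: df = sum_i (∂f/∂x_i) dx_i = (y^2) dx + (2*x*y) dy + (0) dz.
Step 2: Apply d again. Using the 1-form formula, the coefficient of dx ∧ dy in d(df) is ∂^2 f/∂x ∂y - ∂^2 f/∂y ∂x = (2*y) - (2*y) = 0 (equality of mixed partials for smooth f).
Similarly for dx ∧ dz and dy ∧ dz — all coefficients vanish. So d(df) = 0.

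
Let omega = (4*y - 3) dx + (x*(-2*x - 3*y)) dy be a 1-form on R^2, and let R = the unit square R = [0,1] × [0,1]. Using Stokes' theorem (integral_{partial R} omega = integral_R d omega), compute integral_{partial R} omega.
integral_(partial R) omega = -15/2

Stokes: integral_partial_R omega = integral_R d omega with d omega = (∂Q/∂x - ∂P/∂y) dx ∧ dy.
  ∂Q/∂x = -4*x - 3*y
  ∂P/∂y = 4
  integrand = ∂Q/∂x - ∂P/∂y = -4*x - 3*y - 4.
Integrating over R: integral_0^1 integral_0^1 (-4*x - 3*y - 4) dx dy = -15/2.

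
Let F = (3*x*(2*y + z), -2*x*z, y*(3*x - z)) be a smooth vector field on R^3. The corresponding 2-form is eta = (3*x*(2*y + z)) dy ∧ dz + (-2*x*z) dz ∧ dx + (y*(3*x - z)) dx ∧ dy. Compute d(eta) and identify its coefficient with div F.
d(eta) = (5*y + 3*z) dx ∧ dy ∧ dz; div F = 5*y + 3*z

For a 2-form in R^3 of the form above, applying d gives a 3-form with coefficient ∂P/∂x + ∂Q/∂y + ∂R/∂z:
  ∂P/∂x = 6*y + 3*z
  ∂Q/∂y = 0
  ∂R/∂z = -y
Sum = 5*y + 3*z, which is exactly div F.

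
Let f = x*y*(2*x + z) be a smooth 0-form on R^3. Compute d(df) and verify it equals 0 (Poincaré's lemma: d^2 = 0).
d(df) = 0

Step 1: df = sum_i (∂f/∂x_i) dx_i = (y*(4*x + z)) dx + (x*(2*x + z)) dy + (x*y) dz.
Step 2: Apply d again. Using the 1-form formula, the coefficient of dx ∧ dy in d(df) is ∂^2 f/∂x ∂y - ∂^2 f/∂y ∂x = (4*x + z) - (4*x + z) = 0 (equality of mixed partials for smooth f).
Similarly for dx ∧ dz and dy ∧ dz — all coefficients vanish. So d(df) = 0.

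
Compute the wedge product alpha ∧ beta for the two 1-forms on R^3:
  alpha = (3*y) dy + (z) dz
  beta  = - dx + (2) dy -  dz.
alpha ∧ beta = (3*y) dx ∧ dy + (-3*y - 2*z) dy ∧ dz + (z) dx ∧ dz

Distribute the wedge, using dx_i ∧ dx_j = -dx_j ∧ dx_i and dx_i ∧ dx_i = 0. For each pair (i, j) with i < j, the coefficient of dx_i ∧ dx_j in alpha ∧ beta is (alpha_i * beta_j - alpha_j * beta_i). Collecting: alpha ∧ beta = (3*y) dx ∧ dy + (-3*y - 2*z) dy ∧ dz + (z) dx ∧ dz.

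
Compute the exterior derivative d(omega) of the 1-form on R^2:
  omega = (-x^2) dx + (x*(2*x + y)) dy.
d(omega) = (4*x + y) dx ∧ dy

For a 1-form omega = sum_i f_i dx_i, the exterior derivative is
  d(omega) = sum_{i < j} (∂f_j/∂x_i - ∂f_i/∂x_j) dx_i ∧ dx_j.
  coefficient of dx ∧ dy: ∂f_2/∂x - ∂f_1/∂y = ∂(x*(2*x + y))/∂x - ∂(-x^2)/∂y = 4*x + y
Assembling: d(omega) = (4*x + y) dx ∧ dy.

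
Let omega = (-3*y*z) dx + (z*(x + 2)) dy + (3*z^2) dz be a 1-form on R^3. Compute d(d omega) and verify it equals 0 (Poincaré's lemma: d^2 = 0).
d(d omega) = 0

Step 1: d omega = sum_{i<j} (∂f_j/∂x_i - ∂f_i/∂x_j) dx_i ∧ dx_j:
  coeff of dx ∧ dy: 4*z
  coeff of dx ∧ dz: 3*y
  coeff of dy ∧ dz: -x - 2
Step 2: Apply d again to each 2-form coefficient. The only possible 3-form in R^3 is dx ∧ dy ∧ dz, with coefficient
  ∂(coeff of dy∧dz)/∂x - ∂(coeff of dx∧dz)/∂y + ∂(coeff of dx∧dy)/∂z
  = ∂/∂x (-x - 2) - ∂/∂y (3*y) + ∂/∂z (4*z).
Each of these terms simplifies to sums of mixed partials that cancel in pairs. The result is 0 (by equality of mixed partials for smooth functions — Schwarz / Clairaut).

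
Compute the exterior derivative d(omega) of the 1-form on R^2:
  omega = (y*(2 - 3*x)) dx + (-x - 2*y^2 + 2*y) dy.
d(omega) = (3*x - 3) dx ∧ dy

For a 1-form omega = sum_i f_i dx_i, the exterior derivative is
  d(omega) = sum_{i < j} (∂f_j/∂x_i - ∂f_i/∂x_j) dx_i ∧ dx_j.
  coefficient of dx ∧ dy: ∂f_2/∂x - ∂f_1/∂y = ∂(-x - 2*y^2 + 2*y)/∂x - ∂(y*(2 - 3*x))/∂y = 3*x - 3
Assembling: d(omega) = (3*x - 3) dx ∧ dy.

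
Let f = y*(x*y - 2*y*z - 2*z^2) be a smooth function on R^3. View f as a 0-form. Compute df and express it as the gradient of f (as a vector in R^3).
df = (y^2) dx + (2*x*y - 4*y*z - 2*z^2) dy + (2*y*(-y - 2*z)) dz; grad f = (y^2, 2*x*y - 4*y*z - 2*z^2, 2*y*(-y - 2*z))

For a 0-form f, d f = (∂f/∂x) dx + (∂f/∂y) dy + (∂f/∂z) dz. The components of the vector representation are exactly the entries of grad f in Cartesian coordinates:
  ∂f/∂x = y^2
  ∂f/∂y = 2*x*y - 4*y*z - 2*z^2
  ∂f/∂z = 2*y*(-y - 2*z).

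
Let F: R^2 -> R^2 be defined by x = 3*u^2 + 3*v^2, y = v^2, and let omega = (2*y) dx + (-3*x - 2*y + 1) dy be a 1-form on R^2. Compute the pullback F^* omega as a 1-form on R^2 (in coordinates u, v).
F^* omega = (12*u*v^2) du + (2*v*(-9*u^2 - 5*v^2 + 1)) dv

Using F^*(f dg) = (f ∘ F) d(g ∘ F), substitute each coordinate x_i by F_i(u, v) in f_i, and replace dx_i by d F_i = (∂F_i/∂u) du + (∂F_i/∂v) dv.
  For the x component: f_1(F) = 2*v^2; d F_1 = (6*u) du + (6*v) dv
  For the y component: f_2(F) = -9*u^2 - 11*v^2 + 1; d F_2 = (0) du + (2*v) dv
Combining and collecting du, dv coefficients:
  coeff of du: 12*u*v^2
  coeff of dv: 2*v*(-9*u^2 - 5*v^2 + 1)
F^* omega = (12*u*v^2) du + (2*v*(-9*u^2 - 5*v^2 + 1)) dv.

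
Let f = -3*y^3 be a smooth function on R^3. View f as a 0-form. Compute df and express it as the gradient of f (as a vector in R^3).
df = (0) dx + (-9*y^2) dy + (0) dz; grad f = (0, -9*y^2, 0)

For a 0-form f, d f = (∂f/∂x) dx + (∂f/∂y) dy + (∂f/∂z) dz. The components of the vector representation are exactly the entries of grad f in Cartesian coordinates:
  ∂f/∂x = 0
  ∂f/∂y = -9*y^2
  ∂f/∂z = 0.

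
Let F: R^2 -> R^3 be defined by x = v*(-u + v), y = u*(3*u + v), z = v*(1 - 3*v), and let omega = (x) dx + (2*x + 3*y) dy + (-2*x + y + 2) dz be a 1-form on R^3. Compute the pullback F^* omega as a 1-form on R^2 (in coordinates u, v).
F^* omega = (54*u^3 + 15*u^2*v + 14*u*v^2 + v^3) du + (9*u^3 - 16*u^2*v + 3*u^2 - 19*u*v^2 + 3*u*v + 14*v^3 - 2*v^2 - 12*v + 2) dv

Using F^*(f dg) = (f ∘ F) d(g ∘ F), substitute each coordinate x_i by F_i(u, v) in f_i, and replace dx_i by d F_i = (∂F_i/∂u) du + (∂F_i/∂v) dv.
  For the x component: f_1(F) = v*(-u + v); d F_1 = (-v) du + (-u + 2*v) dv
  For the y component: f_2(F) = 9*u^2 + u*v + 2*v^2; d F_2 = (6*u + v) du + (u) dv
  For the z component: f_3(F) = 3*u^2 + 3*u*v - 2*v^2 + 2; d F_3 = (0) du + (1 - 6*v) dv
Combining and collecting du, dv coefficients:
  coeff of du: 54*u^3 + 15*u^2*v + 14*u*v^2 + v^3
  coeff of dv: 9*u^3 - 16*u^2*v + 3*u^2 - 19*u*v^2 + 3*u*v + 14*v^3 - 2*v^2 - 12*v + 2
F^* omega = (54*u^3 + 15*u^2*v + 14*u*v^2 + v^3) du + (9*u^3 - 16*u^2*v + 3*u^2 - 19*u*v^2 + 3*u*v + 14*v^3 - 2*v^2 - 12*v + 2) dv.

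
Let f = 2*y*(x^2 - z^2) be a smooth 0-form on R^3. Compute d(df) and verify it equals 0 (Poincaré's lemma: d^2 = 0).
d(df) = 0

Step 1: df = sum_i (∂f/∂x_i) dx_i = (4*x*y) dx + (2*x^2 - 2*z^2) dy + (-4*y*z) dz.
Step 2: Apply d again. Using the 1-form formula, the coefficient of dx ∧ dy in d(df) is ∂^2 f/∂x ∂y - ∂^2 f/∂y ∂x = (4*x) - (4*x) = 0 (equality of mixed partials for smooth f).
Similarly for dx ∧ dz and dy ∧ dz — all coefficients vanish. So d(df) = 0.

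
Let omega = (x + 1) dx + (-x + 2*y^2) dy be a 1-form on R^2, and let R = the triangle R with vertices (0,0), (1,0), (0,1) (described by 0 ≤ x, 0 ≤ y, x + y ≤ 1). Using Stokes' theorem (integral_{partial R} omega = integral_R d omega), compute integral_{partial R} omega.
integral_(partial R) omega = -1/2

Stokes: integral_partial_R omega = integral_R d omega with d omega = (∂Q/∂x - ∂P/∂y) dx ∧ dy.
  ∂Q/∂x = -1
  ∂P/∂y = 0
  integrand = ∂Q/∂x - ∂P/∂y = -1.
Integrating over R: integral_0^1 integral_0^{1-x} (-1) dy dx = -1/2.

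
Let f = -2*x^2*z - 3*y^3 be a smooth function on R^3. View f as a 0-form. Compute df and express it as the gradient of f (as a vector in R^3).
df = (-4*x*z) dx + (-9*y^2) dy + (-2*x^2) dz; grad f = (-4*x*z, -9*y^2, -2*x^2)

For a 0-form f, d f = (∂f/∂x) dx + (∂f/∂y) dy + (∂f/∂z) dz. The components of the vector representation are exactly the entries of grad f in Cartesian coordinates:
  ∂f/∂x = -4*x*z
  ∂f/∂y = -9*y^2
  ∂f/∂z = -2*x^2.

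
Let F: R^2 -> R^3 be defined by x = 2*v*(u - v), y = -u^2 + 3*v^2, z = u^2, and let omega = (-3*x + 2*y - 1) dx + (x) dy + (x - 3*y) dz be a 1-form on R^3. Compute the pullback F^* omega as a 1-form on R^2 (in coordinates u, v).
F^* omega = (6*u^3 - 4*u^2*v - 30*u*v^2 + 24*v^3 - 2*v) du + (-4*u^3 - 4*u^2*v + 60*u*v^2 - 2*u - 60*v^3 + 4*v) dv

Using F^*(f dg) = (f ∘ F) d(g ∘ F), substitute each coordinate x_i by F_i(u, v) in f_i, and replace dx_i by d F_i = (∂F_i/∂u) du + (∂F_i/∂v) dv.
  For the x component: f_1(F) = -2*u^2 - 6*u*v + 12*v^2 - 1; d F_1 = (2*v) du + (2*u - 4*v) dv
  For the y component: f_2(F) = 2*v*(u - v); d F_2 = (-2*u) du + (6*v) dv
  For the z component: f_3(F) = 3*u^2 + 2*u*v - 11*v^2; d F_3 = (2*u) du + (0) dv
Combining and collecting du, dv coefficients:
  coeff of du: 6*u^3 - 4*u^2*v - 30*u*v^2 + 24*v^3 - 2*v
  coeff of dv: -4*u^3 - 4*u^2*v + 60*u*v^2 - 2*u - 60*v^3 + 4*v
F^* omega = (6*u^3 - 4*u^2*v - 30*u*v^2 + 24*v^3 - 2*v) du + (-4*u^3 - 4*u^2*v + 60*u*v^2 - 2*u - 60*v^3 + 4*v) dv.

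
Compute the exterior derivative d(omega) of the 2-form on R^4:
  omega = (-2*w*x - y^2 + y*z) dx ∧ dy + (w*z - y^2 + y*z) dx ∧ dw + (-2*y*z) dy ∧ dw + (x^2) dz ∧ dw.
d(omega) = (y) dx ∧ dy ∧ dz + (-2*x + 2*y - z) dx ∧ dy ∧ dw + (-w + 2*x - y) dx ∧ dz ∧ dw + (2*y) dy ∧ dz ∧ dw

For a 2-form omega = sum_{i<j} g_{ij} dx_i ∧ dx_j, the exterior derivative is
  d(omega) = sum_{i<j} d(g_{ij}) ∧ dx_i ∧ dx_j = sum_{i<j, k} (∂g_{ij}/∂x_k) dx_k ∧ dx_i ∧ dx_j.
Expand each term, using dx_k ∧ dx_i ∧ dx_j = sgn(permutation) dx_{(a)} ∧ dx_{(b)} ∧ dx_{(c)} with (a < b < c) sorted:
  d(-2*w*x - y^2 + y*z) includes (∂/∂z)(-2*w*x - y^2 + y*z) dz = (y) dz, which multiplied by dx ∧ dy gives (y) dx ∧ dy ∧ dz
  d(-2*w*x - y^2 + y*z) includes (∂/∂w)(-2*w*x - y^2 + y*z) dw = (-2*x) dw, which multiplied by dx ∧ dy gives (-2*x) dx ∧ dy ∧ dw
  d(w*z - y^2 + y*z) includes (∂/∂y)(w*z - y^2 + y*z) dy = (-2*y + z) dy, which multiplied by dx ∧ dw gives (2*y - z) dx ∧ dy ∧ dw
  d(w*z - y^2 + y*z) includes (∂/∂z)(w*z - y^2 + y*z) dz = (w + y) dz, which multiplied by dx ∧ dw gives (-w - y) dx ∧ dz ∧ dw
  d(-2*y*z) includes (∂/∂z)(-2*y*z) dz = (-2*y) dz, which multiplied by dy ∧ dw gives (2*y) dy ∧ dz ∧ dw
  d(x^2) includes (∂/∂x)(x^2) dx = (2*x) dx, which multiplied by dz ∧ dw gives (2*x) dx ∧ dz ∧ dw
Collecting like 3-forms: d(omega) = (y) dx ∧ dy ∧ dz + (-2*x + 2*y - z) dx ∧ dy ∧ dw + (-w + 2*x - y) dx ∧ dz ∧ dw + (2*y) dy ∧ dz ∧ dw.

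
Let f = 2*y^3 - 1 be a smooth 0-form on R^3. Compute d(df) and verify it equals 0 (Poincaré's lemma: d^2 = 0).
d(df) = 0

Step 1: df = sum_i (∂f/∂x_i) dx_i = (0) dx + (6*y^2) dy + (0) dz.
Step 2: Apply d again. Using the 1-form formula, the coefficient of dx ∧ dy in d(df) is ∂^2 f/∂x ∂y - ∂^2 f/∂y ∂x = (0) - (0) = 0 (equality of mixed partials for smooth f).
Similarly for dx ∧ dz and dy ∧ dz — all coefficients vanish. So d(df) = 0.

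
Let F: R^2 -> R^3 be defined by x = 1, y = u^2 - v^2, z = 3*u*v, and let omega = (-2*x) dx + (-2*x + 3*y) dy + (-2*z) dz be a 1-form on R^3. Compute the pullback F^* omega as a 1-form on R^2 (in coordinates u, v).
F^* omega = (2*u*(3*u^2 - 12*v^2 - 2)) du + (2*v*(-12*u^2 + 3*v^2 + 2)) dv

Using F^*(f dg) = (f ∘ F) d(g ∘ F), substitute each coordinate x_i by F_i(u, v) in f_i, and replace dx_i by d F_i = (∂F_i/∂u) du + (∂F_i/∂v) dv.
  For the x component: f_1(F) = -2; d F_1 = (0) du + (0) dv
  For the y component: f_2(F) = 3*u^2 - 3*v^2 - 2; d F_2 = (2*u) du + (-2*v) dv
  For the z component: f_3(F) = -6*u*v; d F_3 = (3*v) du + (3*u) dv
Combining and collecting du, dv coefficients:
  coeff of du: 2*u*(3*u^2 - 12*v^2 - 2)
  coeff of dv: 2*v*(-12*u^2 + 3*v^2 + 2)
F^* omega = (2*u*(3*u^2 - 12*v^2 - 2)) du + (2*v*(-12*u^2 + 3*v^2 + 2)) dv.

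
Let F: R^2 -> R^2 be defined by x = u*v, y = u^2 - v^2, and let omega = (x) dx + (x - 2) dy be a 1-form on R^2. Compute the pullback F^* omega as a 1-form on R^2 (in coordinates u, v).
F^* omega = (u*(2*u*v + v^2 - 4)) du + (v*(u^2 - 2*u*v + 4)) dv

Using F^*(f dg) = (f ∘ F) d(g ∘ F), substitute each coordinate x_i by F_i(u, v) in f_i, and replace dx_i by d F_i = (∂F_i/∂u) du + (∂F_i/∂v) dv.
  For the x component: f_1(F) = u*v; d F_1 = (v) du + (u) dv
  For the y component: f_2(F) = u*v - 2; d F_2 = (2*u) du + (-2*v) dv
Combining and collecting du, dv coefficients:
  coeff of du: u*(2*u*v + v^2 - 4)
  coeff of dv: v*(u^2 - 2*u*v + 4)
F^* omega = (u*(2*u*v + v^2 - 4)) du + (v*(u^2 - 2*u*v + 4)) dv.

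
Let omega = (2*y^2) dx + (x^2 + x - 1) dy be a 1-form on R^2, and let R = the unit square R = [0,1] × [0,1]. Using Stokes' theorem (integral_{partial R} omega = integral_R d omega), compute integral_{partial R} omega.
integral_(partial R) omega = 0

Stokes: integral_partial_R omega = integral_R d omega with d omega = (∂Q/∂x - ∂P/∂y) dx ∧ dy.
  ∂Q/∂x = 2*x + 1
  ∂P/∂y = 4*y
  integrand = ∂Q/∂x - ∂P/∂y = 2*x - 4*y + 1.
Integrating over R: integral_0^1 integral_0^1 (2*x - 4*y + 1) dx dy = 0.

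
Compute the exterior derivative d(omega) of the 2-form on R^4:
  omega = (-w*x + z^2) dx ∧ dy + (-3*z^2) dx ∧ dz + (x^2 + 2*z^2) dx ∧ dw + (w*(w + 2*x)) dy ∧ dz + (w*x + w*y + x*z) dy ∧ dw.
d(omega) = (2*w + 2*z) dx ∧ dy ∧ dz + (w - x + z) dx ∧ dy ∧ dw + (-4*z) dx ∧ dz ∧ dw + (2*w + x) dy ∧ dz ∧ dw

For a 2-form omega = sum_{i<j} g_{ij} dx_i ∧ dx_j, the exterior derivative is
  d(omega) = sum_{i<j} d(g_{ij}) ∧ dx_i ∧ dx_j = sum_{i<j, k} (∂g_{ij}/∂x_k) dx_k ∧ dx_i ∧ dx_j.
Expand each term, using dx_k ∧ dx_i ∧ dx_j = sgn(permutation) dx_{(a)} ∧ dx_{(b)} ∧ dx_{(c)} with (a < b < c) sorted:
  d(-w*x + z^2) includes (∂/∂z)(-w*x + z^2) dz = (2*z) dz, which multiplied by dx ∧ dy gives (2*z) dx ∧ dy ∧ dz
  d(-w*x + z^2) includes (∂/∂w)(-w*x + z^2) dw = (-x) dw, which multiplied by dx ∧ dy gives (-x) dx ∧ dy ∧ dw
  d(x^2 + 2*z^2) includes (∂/∂z)(x^2 + 2*z^2) dz = (4*z) dz, which multiplied by dx ∧ dw gives (-4*z) dx ∧ dz ∧ dw
  d(w*(w + 2*x)) includes (∂/∂x)(w*(w + 2*x)) dx = (2*w) dx, which multiplied by dy ∧ dz gives (2*w) dx ∧ dy ∧ dz
  d(w*(w + 2*x)) includes (∂/∂w)(w*(w + 2*x)) dw = (2*w + 2*x) dw, which multiplied by dy ∧ dz gives (2*w + 2*x) dy ∧ dz ∧ dw
  d(w*x + w*y + x*z) includes (∂/∂x)(w*x + w*y + x*z) dx = (w + z) dx, which multiplied by dy ∧ dw gives (w + z) dx ∧ dy ∧ dw
  d(w*x + w*y + x*z) includes (∂/∂z)(w*x + w*y + x*z) dz = (x) dz, which multiplied by dy ∧ dw gives (-x) dy ∧ dz ∧ dw
Collecting like 3-forms: d(omega) = (2*w + 2*z) dx ∧ dy ∧ dz + (w - x + z) dx ∧ dy ∧ dw + (-4*z) dx ∧ dz ∧ dw + (2*w + x) dy ∧ dz ∧ dw.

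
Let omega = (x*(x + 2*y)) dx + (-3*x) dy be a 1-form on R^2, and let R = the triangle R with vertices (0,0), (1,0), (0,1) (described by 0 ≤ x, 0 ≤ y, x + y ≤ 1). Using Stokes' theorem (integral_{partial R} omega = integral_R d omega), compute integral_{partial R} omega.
integral_(partial R) omega = -11/6

Stokes: integral_partial_R omega = integral_R d omega with d omega = (∂Q/∂x - ∂P/∂y) dx ∧ dy.
  ∂Q/∂x = -3
  ∂P/∂y = 2*x
  integrand = ∂Q/∂x - ∂P/∂y = -2*x - 3.
Integrating over R: integral_0^1 integral_0^{1-x} (-2*x - 3) dy dx = -11/6.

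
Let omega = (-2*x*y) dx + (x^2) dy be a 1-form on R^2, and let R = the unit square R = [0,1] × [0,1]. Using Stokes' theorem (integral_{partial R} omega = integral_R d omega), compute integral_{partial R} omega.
integral_(partial R) omega = 2

Stokes: integral_partial_R omega = integral_R d omega with d omega = (∂Q/∂x - ∂P/∂y) dx ∧ dy.
  ∂Q/∂x = 2*x
  ∂P/∂y = -2*x
  integrand = ∂Q/∂x - ∂P/∂y = 4*x.
Integrating over R: integral_0^1 integral_0^1 (4*x) dx dy = 2.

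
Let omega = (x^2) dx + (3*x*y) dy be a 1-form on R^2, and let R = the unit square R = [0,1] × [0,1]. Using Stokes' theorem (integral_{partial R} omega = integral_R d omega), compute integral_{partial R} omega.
integral_(partial R) omega = 3/2

Stokes: integral_partial_R omega = integral_R d omega with d omega = (∂Q/∂x - ∂P/∂y) dx ∧ dy.
  ∂Q/∂x = 3*y
  ∂P/∂y = 0
  integrand = ∂Q/∂x - ∂P/∂y = 3*y.
Integrating over R: integral_0^1 integral_0^1 (3*y) dx dy = 3/2.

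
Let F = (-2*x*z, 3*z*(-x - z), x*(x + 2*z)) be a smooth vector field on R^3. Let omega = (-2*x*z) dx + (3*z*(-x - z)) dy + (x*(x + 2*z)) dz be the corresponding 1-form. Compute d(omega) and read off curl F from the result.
d(omega) = (3*x + 6*z) dy ∧ dz + (-4*x - 2*z) dz ∧ dx + (-3*z) dx ∧ dy; curl F = (3*x + 6*z, -4*x - 2*z, -3*z)

d omega = sum_{i<j} (∂f_j/∂x_i - ∂f_i/∂x_j) dx_i ∧ dx_j. Under the identification (dy ∧ dz, dz ∧ dx, dx ∧ dy) ↔ (e_x, e_y, e_z), the coefficients are exactly the components of curl F. Compute:
  ∂R/∂y - ∂Q/∂z = (0) - (-3*x - 6*z) = 3*x + 6*z
  ∂P/∂z - ∂R/∂x = (-2*x) - (2*x + 2*z) = -4*x - 2*z
  ∂Q/∂x - ∂P/∂y = (-3*z) - (0) = -3*z.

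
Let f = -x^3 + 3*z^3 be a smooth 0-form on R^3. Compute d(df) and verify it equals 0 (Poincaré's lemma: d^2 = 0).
d(df) = 0

Step 1: df = sum_i (∂f/∂x_i) dx_i = (-3*x^2) dx + (0) dy + (9*z^2) dz.
Step 2: Apply d again. Using the 1-form formula, the coefficient of dx ∧ dy in d(df) is ∂^2 f/∂x ∂y - ∂^2 f/∂y ∂x = (0) - (0) = 0 (equality of mixed partials for smooth f).
Similarly for dx ∧ dz and dy ∧ dz — all coefficients vanish. So d(df) = 0.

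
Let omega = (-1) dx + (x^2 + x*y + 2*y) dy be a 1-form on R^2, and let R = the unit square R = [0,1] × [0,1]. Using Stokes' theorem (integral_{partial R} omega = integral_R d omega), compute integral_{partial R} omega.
integral_(partial R) omega = 3/2

Stokes: integral_partial_R omega = integral_R d omega with d omega = (∂Q/∂x - ∂P/∂y) dx ∧ dy.
  ∂Q/∂x = 2*x + y
  ∂P/∂y = 0
  integrand = ∂Q/∂x - ∂P/∂y = 2*x + y.
Integrating over R: integral_0^1 integral_0^1 (2*x + y) dx dy = 3/2.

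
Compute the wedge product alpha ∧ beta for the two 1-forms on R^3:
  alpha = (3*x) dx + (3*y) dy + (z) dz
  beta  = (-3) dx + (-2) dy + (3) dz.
alpha ∧ beta = (-6*x + 9*y) dx ∧ dy + (9*x + 3*z) dx ∧ dz + (9*y + 2*z) dy ∧ dz

Distribute the wedge, using dx_i ∧ dx_j = -dx_j ∧ dx_i and dx_i ∧ dx_i = 0. For each pair (i, j) with i < j, the coefficient of dx_i ∧ dx_j in alpha ∧ beta is (alpha_i * beta_j - alpha_j * beta_i). Collecting: alpha ∧ beta = (-6*x + 9*y) dx ∧ dy + (9*x + 3*z) dx ∧ dz + (9*y + 2*z) dy ∧ dz.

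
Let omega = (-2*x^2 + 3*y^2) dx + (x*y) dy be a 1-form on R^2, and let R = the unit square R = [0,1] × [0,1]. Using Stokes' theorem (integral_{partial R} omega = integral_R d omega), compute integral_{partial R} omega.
integral_(partial R) omega = -5/2

Stokes: integral_partial_R omega = integral_R d omega with d omega = (∂Q/∂x - ∂P/∂y) dx ∧ dy.
  ∂Q/∂x = y
  ∂P/∂y = 6*y
  integrand = ∂Q/∂x - ∂P/∂y = -5*y.
Integrating over R: integral_0^1 integral_0^1 (-5*y) dx dy = -5/2.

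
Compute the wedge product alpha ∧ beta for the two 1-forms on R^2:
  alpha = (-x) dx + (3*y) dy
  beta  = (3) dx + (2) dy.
alpha ∧ beta = (-2*x - 9*y) dx ∧ dy

Distribute the wedge, using dx_i ∧ dx_j = -dx_j ∧ dx_i and dx_i ∧ dx_i = 0. For each pair (i, j) with i < j, the coefficient of dx_i ∧ dx_j in alpha ∧ beta is (alpha_i * beta_j - alpha_j * beta_i). Collecting: alpha ∧ beta = (-2*x - 9*y) dx ∧ dy.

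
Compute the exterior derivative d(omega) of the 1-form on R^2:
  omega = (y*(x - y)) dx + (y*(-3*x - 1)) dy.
d(omega) = (-x - y) dx ∧ dy

For a 1-form omega = sum_i f_i dx_i, the exterior derivative is
  d(omega) = sum_{i < j} (∂f_j/∂x_i - ∂f_i/∂x_j) dx_i ∧ dx_j.
  coefficient of dx ∧ dy: ∂f_2/∂x - ∂f_1/∂y = ∂(y*(-3*x - 1))/∂x - ∂(y*(x - y))/∂y = -x - y
Assembling: d(omega) = (-x - y) dx ∧ dy.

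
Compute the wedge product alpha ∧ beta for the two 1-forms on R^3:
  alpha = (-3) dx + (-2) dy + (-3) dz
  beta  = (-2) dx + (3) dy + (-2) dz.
alpha ∧ beta = (-13) dx ∧ dy + (13) dy ∧ dz

Distribute the wedge, using dx_i ∧ dx_j = -dx_j ∧ dx_i and dx_i ∧ dx_i = 0. For each pair (i, j) with i < j, the coefficient of dx_i ∧ dx_j in alpha ∧ beta is (alpha_i * beta_j - alpha_j * beta_i). Collecting: alpha ∧ beta = (-13) dx ∧ dy + (13) dy ∧ dz.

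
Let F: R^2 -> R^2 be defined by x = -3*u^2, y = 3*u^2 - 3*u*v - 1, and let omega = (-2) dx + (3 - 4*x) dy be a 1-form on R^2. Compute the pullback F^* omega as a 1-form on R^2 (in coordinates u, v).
F^* omega = (72*u^3 - 36*u^2*v + 30*u - 9*v) du + (-36*u^3 - 9*u) dv

Using F^*(f dg) = (f ∘ F) d(g ∘ F), substitute each coordinate x_i by F_i(u, v) in f_i, and replace dx_i by d F_i = (∂F_i/∂u) du + (∂F_i/∂v) dv.
  For the x component: f_1(F) = -2; d F_1 = (-6*u) du + (0) dv
  For the y component: f_2(F) = 12*u^2 + 3; d F_2 = (6*u - 3*v) du + (-3*u) dv
Combining and collecting du, dv coefficients:
  coeff of du: 72*u^3 - 36*u^2*v + 30*u - 9*v
  coeff of dv: -36*u^3 - 9*u
F^* omega = (72*u^3 - 36*u^2*v + 30*u - 9*v) du + (-36*u^3 - 9*u) dv.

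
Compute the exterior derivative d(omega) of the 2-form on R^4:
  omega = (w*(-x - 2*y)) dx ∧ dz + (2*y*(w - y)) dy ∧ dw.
d(omega) = (2*w) dx ∧ dy ∧ dz + (-x - 2*y) dx ∧ dz ∧ dw

For a 2-form omega = sum_{i<j} g_{ij} dx_i ∧ dx_j, the exterior derivative is
  d(omega) = sum_{i<j} d(g_{ij}) ∧ dx_i ∧ dx_j = sum_{i<j, k} (∂g_{ij}/∂x_k) dx_k ∧ dx_i ∧ dx_j.
Expand each term, using dx_k ∧ dx_i ∧ dx_j = sgn(permutation) dx_{(a)} ∧ dx_{(b)} ∧ dx_{(c)} with (a < b < c) sorted:
  d(w*(-x - 2*y)) includes (∂/∂y)(w*(-x - 2*y)) dy = (-2*w) dy, which multiplied by dx ∧ dz gives (2*w) dx ∧ dy ∧ dz
  d(w*(-x - 2*y)) includes (∂/∂w)(w*(-x - 2*y)) dw = (-x - 2*y) dw, which multiplied by dx ∧ dz gives (-x - 2*y) dx ∧ dz ∧ dw
Collecting like 3-forms: d(omega) = (2*w) dx ∧ dy ∧ dz + (-x - 2*y) dx ∧ dz ∧ dw.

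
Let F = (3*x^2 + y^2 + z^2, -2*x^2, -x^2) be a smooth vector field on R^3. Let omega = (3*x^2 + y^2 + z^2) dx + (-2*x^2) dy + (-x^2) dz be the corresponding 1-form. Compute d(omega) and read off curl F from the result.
d(omega) = (0) dy ∧ dz + (2*x + 2*z) dz ∧ dx + (-4*x - 2*y) dx ∧ dy; curl F = (0, 2*x + 2*z, -4*x - 2*y)

d omega = sum_{i<j} (∂f_j/∂x_i - ∂f_i/∂x_j) dx_i ∧ dx_j. Under the identification (dy ∧ dz, dz ∧ dx, dx ∧ dy) ↔ (e_x, e_y, e_z), the coefficients are exactly the components of curl F. Compute:
  ∂R/∂y - ∂Q/∂z = (0) - (0) = 0
  ∂P/∂z - ∂R/∂x = (2*z) - (-2*x) = 2*x + 2*z
  ∂Q/∂x - ∂P/∂y = (-4*x) - (2*y) = -4*x - 2*y.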